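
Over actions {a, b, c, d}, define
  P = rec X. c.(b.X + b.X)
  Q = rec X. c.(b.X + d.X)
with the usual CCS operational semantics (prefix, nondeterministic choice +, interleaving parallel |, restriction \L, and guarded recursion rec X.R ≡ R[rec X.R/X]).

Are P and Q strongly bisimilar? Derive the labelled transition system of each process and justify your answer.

P's transition system — 2 states:
  p0 = rec X. c.(b.X + b.X) ⊢ —c→ p1
  p1 = b.(rec X. c.(b.X + b.X)) + b.(rec X. c.(b.X + b.X)) ⊢ —b→ p0
Q's transition system — 2 states:
  q0 = rec X. c.(b.X + d.X) ⊢ —c→ q1
  q1 = b.(rec X. c.(b.X + d.X)) + d.(rec X. c.(b.X + d.X)) ⊢ —b→ q0, —d→ q0
Bisimilarity quotient blocks:
  B0 = {p0}
  B1 = {p1}
  B2 = {q0}
  B3 = {q1}
p0 ∈ B0, q0 ∈ B2 → different blocks

NO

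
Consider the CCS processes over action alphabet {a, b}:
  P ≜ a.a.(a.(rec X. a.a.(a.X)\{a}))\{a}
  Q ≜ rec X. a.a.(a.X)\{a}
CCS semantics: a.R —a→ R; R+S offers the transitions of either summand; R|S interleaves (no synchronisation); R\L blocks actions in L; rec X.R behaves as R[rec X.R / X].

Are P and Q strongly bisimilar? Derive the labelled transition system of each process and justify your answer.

bisimilar

Reachable graph of P (3 states):
  m0 = a.a.(a.(rec X. a.a.(a.X)\{a}))\{a} has moves —a→ m1
  m1 = a.(a.(rec X. a.a.(a.X)\{a}))\{a} has moves —a→ m2
  m2 = (a.(rec X. a.a.(a.X)\{a}))\{a} has moves deadlocked
Reachable graph of Q (3 states):
  n0 = rec X. a.a.(a.X)\{a} has moves —a→ n1
  n1 = a.(a.(rec X. a.a.(a.X)\{a}))\{a} has moves —a→ n2
  n2 = (a.(rec X. a.a.(a.X)\{a}))\{a} has moves deadlocked
Bisimilarity quotient blocks:
  B0 = {m0, n0}
  B1 = {m1, n1}
  B2 = {m2, n2}
m0 ∈ B0, n0 ∈ B0 → same block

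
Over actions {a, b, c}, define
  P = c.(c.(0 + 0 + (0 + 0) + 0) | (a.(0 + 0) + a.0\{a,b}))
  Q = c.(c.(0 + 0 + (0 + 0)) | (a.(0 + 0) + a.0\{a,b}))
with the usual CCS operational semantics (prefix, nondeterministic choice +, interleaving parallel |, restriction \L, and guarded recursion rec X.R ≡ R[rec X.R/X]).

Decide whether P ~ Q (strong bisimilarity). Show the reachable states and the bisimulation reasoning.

P ~ Q

Reachable graph of P (7 states):
  m0 = c.(c.(0 + 0 + (0 + 0) + 0) | (a.(0 + 0) + a.0\{a,b})) :: --c--▸ m1
  m1 = c.(0 + 0 + (0 + 0) + 0) | (a.(0 + 0) + a.0\{a,b}) :: --a--▸ m2, --a--▸ m3, --c--▸ m4
  m2 = c.(0 + 0 + (0 + 0) + 0) | (0 + 0) :: --c--▸ m5
  m3 = c.(0 + 0 + (0 + 0) + 0) | 0\{a,b} :: --c--▸ m6
  m4 = (0 + 0 + (0 + 0) + 0) | (a.(0 + 0) + a.0\{a,b}) :: --a--▸ m5, --a--▸ m6
  m5 = (0 + 0 + (0 + 0) + 0) | (0 + 0) :: (no moves)
  m6 = (0 + 0 + (0 + 0) + 0) | 0\{a,b} :: (no moves)
Reachable graph of Q (7 states):
  n0 = c.(c.(0 + 0 + (0 + 0)) | (a.(0 + 0) + a.0\{a,b})) :: --c--▸ n1
  n1 = c.(0 + 0 + (0 + 0)) | (a.(0 + 0) + a.0\{a,b}) :: --a--▸ n2, --a--▸ n3, --c--▸ n4
  n2 = c.(0 + 0 + (0 + 0)) | (0 + 0) :: --c--▸ n5
  n3 = c.(0 + 0 + (0 + 0)) | 0\{a,b} :: --c--▸ n6
  n4 = (0 + 0 + (0 + 0)) | (a.(0 + 0) + a.0\{a,b}) :: --a--▸ n5, --a--▸ n6
  n5 = (0 + 0 + (0 + 0)) | (0 + 0) :: (no moves)
  n6 = (0 + 0 + (0 + 0)) | 0\{a,b} :: (no moves)
Partition-refinement fixed point:
  B0 = {m0, n0}
  B1 = {m1, n1}
  B2 = {m2, m3, n2, n3}
  B3 = {m5, m6, n5, n6}
  B4 = {m4, n4}
m0 ∈ B0, n0 ∈ B0 → same block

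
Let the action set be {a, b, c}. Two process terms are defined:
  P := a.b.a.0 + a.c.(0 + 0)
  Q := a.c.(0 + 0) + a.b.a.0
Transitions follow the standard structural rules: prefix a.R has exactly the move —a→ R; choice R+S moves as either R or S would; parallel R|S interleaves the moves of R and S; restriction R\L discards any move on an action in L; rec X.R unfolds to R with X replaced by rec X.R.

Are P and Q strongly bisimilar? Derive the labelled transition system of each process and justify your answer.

LTS(P): 6 reachable states
  m0 = a.b.a.0 + a.c.(0 + 0) | =a=> m1, =a=> m2
  m1 = b.a.0 | =b=> m3
  m2 = c.(0 + 0) | =c=> m4
  m3 = a.0 | =a=> m5
  m4 = 0 + 0 | (no moves)
  m5 = 0 | (no moves)
LTS(Q): 6 reachable states
  n0 = a.c.(0 + 0) + a.b.a.0 | =a=> n1, =a=> n2
  n1 = b.a.0 | =b=> n3
  n2 = c.(0 + 0) | =c=> n4
  n3 = a.0 | =a=> n5
  n4 = 0 + 0 | (no moves)
  n5 = 0 | (no moves)
Coarsest stable partition (strong bisimilarity classes):
  B0 = {m0, n0}
  B1 = {m2, n2}
  B2 = {m4, m5, n4, n5}
  B3 = {m1, n1}
  B4 = {m3, n3}
m0 ∈ B0, n0 ∈ B0 → same block

P ~ Q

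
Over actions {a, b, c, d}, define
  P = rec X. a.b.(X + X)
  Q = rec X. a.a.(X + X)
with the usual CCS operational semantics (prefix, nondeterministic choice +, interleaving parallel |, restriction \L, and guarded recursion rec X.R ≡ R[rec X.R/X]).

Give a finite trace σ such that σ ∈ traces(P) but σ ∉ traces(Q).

LTS(P): 3 reachable states
  m0 = rec X. a.b.(X + X) → —a→ m1
  m1 = b.((rec X. a.b.(X + X)) + (rec X. a.b.(X + X))) → —b→ m2
  m2 = (rec X. a.b.(X + X)) + (rec X. a.b.(X + X)) → —a→ m1
LTS(Q): 3 reachable states
  n0 = rec X. a.a.(X + X) → —a→ n1
  n1 = a.((rec X. a.a.(X + X)) + (rec X. a.a.(X + X))) → —a→ n2
  n2 = (rec X. a.a.(X + X)) + (rec X. a.a.(X + X)) → —a→ n1
Executing ab from P (initial set {m0}):
  after a @ step 1: {m1}
  after b @ step 2: {m2}
  ✓ P
Executing ab from Q (initial set {n0}):
  after a @ step 1: {n1}
  after b @ step 2: no successor for Q

ab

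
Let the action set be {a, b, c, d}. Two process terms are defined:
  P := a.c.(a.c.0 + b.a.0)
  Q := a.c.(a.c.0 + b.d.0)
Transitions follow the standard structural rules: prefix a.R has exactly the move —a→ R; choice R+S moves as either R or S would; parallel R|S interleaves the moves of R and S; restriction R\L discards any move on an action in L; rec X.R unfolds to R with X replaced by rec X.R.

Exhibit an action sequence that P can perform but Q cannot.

acba

P's transition system — 6 states:
  m0 = a.c.(a.c.0 + b.a.0) → —a→ m1
  m1 = c.(a.c.0 + b.a.0) → —c→ m2
  m2 = a.c.0 + b.a.0 → —a→ m3, —b→ m4
  m3 = c.0 → —c→ m5
  m4 = a.0 → —a→ m5
  m5 = 0 → deadlocked
Q's transition system — 6 states:
  n0 = a.c.(a.c.0 + b.d.0) → —a→ n1
  n1 = c.(a.c.0 + b.d.0) → —c→ n2
  n2 = a.c.0 + b.d.0 → —a→ n3, —b→ n4
  n3 = c.0 → —c→ n5
  n4 = d.0 → —d→ n5
  n5 = 0 → deadlocked
Executing acba from P (initial set {m0}):
  step 1 (a): {m1}
  step 2 (c): {m2}
  step 3 (b): {m4}
  step 4 (a): {m5}
  — P admits the full trace.
Executing acba from Q (initial set {n0}):
  step 1 (a): {n1}
  step 2 (c): {n2}
  step 3 (b): {n4}
  step 4 (a): no successor for Q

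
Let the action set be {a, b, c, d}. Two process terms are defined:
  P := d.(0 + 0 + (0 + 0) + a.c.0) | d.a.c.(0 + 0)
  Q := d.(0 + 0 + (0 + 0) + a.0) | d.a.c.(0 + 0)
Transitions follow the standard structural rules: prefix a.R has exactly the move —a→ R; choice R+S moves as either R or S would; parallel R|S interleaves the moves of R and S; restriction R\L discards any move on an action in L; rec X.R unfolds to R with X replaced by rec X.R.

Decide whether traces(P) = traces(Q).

trace-distinct — witness ⟨dacdac⟩

LTS(P): 16 reachable states
  u0 = d.(0 + 0 + (0 + 0) + a.c.0) | d.a.c.(0 + 0) | ··d··> u1, ··d··> u2
  u1 = (0 + 0 + (0 + 0) + a.c.0) | d.a.c.(0 + 0) | ··a··> u3, ··d··> u4
  u2 = d.(0 + 0 + (0 + 0) + a.c.0) | a.c.(0 + 0) | ··a··> u5, ··d··> u4
  u3 = c.0 | d.a.c.(0 + 0) | ··c··> u6, ··d··> u7
  u4 = (0 + 0 + (0 + 0) + a.c.0) | a.c.(0 + 0) | ··a··> u7, ··a··> u8
  u5 = d.(0 + 0 + (0 + 0) + a.c.0) | c.(0 + 0) | ··c··> u9, ··d··> u8
  u6 = 0 | d.a.c.(0 + 0) | ··d··> u10
  u7 = c.0 | a.c.(0 + 0) | ··a··> u11, ··c··> u10
  u8 = (0 + 0 + (0 + 0) + a.c.0) | c.(0 + 0) | ··a··> u11, ··c··> u12
  u9 = d.(0 + 0 + (0 + 0) + a.c.0) | (0 + 0) | ··d··> u12
  u10 = 0 | a.c.(0 + 0) | ··a··> u13
  u11 = c.0 | c.(0 + 0) | ··c··> u13, ··c··> u14
  u12 = (0 + 0 + (0 + 0) + a.c.0) | (0 + 0) | ··a··> u14
  u13 = 0 | c.(0 + 0) | ··c··> u15
  u14 = c.0 | (0 + 0) | ··c··> u15
  u15 = 0 | (0 + 0) | ·
LTS(Q): 12 reachable states
  v0 = d.(0 + 0 + (0 + 0) + a.0) | d.a.c.(0 + 0) | ··d··> v1, ··d··> v2
  v1 = (0 + 0 + (0 + 0) + a.0) | d.a.c.(0 + 0) | ··a··> v3, ··d··> v4
  v2 = d.(0 + 0 + (0 + 0) + a.0) | a.c.(0 + 0) | ··a··> v5, ··d··> v4
  v3 = 0 | d.a.c.(0 + 0) | ··d··> v6
  v4 = (0 + 0 + (0 + 0) + a.0) | a.c.(0 + 0) | ··a··> v6, ··a··> v7
  v5 = d.(0 + 0 + (0 + 0) + a.0) | c.(0 + 0) | ··c··> v8, ··d··> v7
  v6 = 0 | a.c.(0 + 0) | ··a··> v9
  v7 = (0 + 0 + (0 + 0) + a.0) | c.(0 + 0) | ··a··> v9, ··c··> v10
  v8 = d.(0 + 0 + (0 + 0) + a.0) | (0 + 0) | ··d··> v10
  v9 = 0 | c.(0 + 0) | ··c··> v11
  v10 = (0 + 0 + (0 + 0) + a.0) | (0 + 0) | ··a··> v11
  v11 = 0 | (0 + 0) | ·
Trace ⟨dacdac⟩ through P, begin at {u0}:
  step 1 (d): {u1, u2}
  step 2 (a): {u3, u5}
  step 3 (c): {u6, u9}
  step 4 (d): {u10, u12}
  step 5 (a): {u13, u14}
  step 6 (c): {u15}
  — P admits the full trace.
Trace ⟨dacdac⟩ through Q, begin at {v0}:
  step 1 (d): {v1, v2}
  step 2 (a): {v3, v5}
  step 3 (c): {v8}
  step 4 (d): {v10}
  step 5 (a): {v11}
  step 6 (c): ∅ (Q stuck)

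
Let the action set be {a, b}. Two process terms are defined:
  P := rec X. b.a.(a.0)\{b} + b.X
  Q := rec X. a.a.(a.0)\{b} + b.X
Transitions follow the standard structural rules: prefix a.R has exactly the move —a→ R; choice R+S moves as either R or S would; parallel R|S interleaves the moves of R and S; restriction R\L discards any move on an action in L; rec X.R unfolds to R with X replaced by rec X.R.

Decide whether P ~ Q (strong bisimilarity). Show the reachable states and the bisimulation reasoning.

Reachable graph of P (4 states):
  p0 = rec X. b.a.(a.0)\{b} + b.X ⊢ -b-> p0, -b-> p1
  p1 = a.(a.0)\{b} ⊢ -a-> p2
  p2 = (a.0)\{b} ⊢ -a-> p3
  p3 = 0\{b} ⊢ ·
Reachable graph of Q (4 states):
  q0 = rec X. a.a.(a.0)\{b} + b.X ⊢ -a-> q1, -b-> q0
  q1 = a.(a.0)\{b} ⊢ -a-> q2
  q2 = (a.0)\{b} ⊢ -a-> q3
  q3 = 0\{b} ⊢ ·
Coarsest stable partition (strong bisimilarity classes):
  B0 = {p0}
  B1 = {p1, q1}
  B2 = {p2, q2}
  B3 = {p3, q3}
  B4 = {q0}
p0 ∈ B0, q0 ∈ B4 → different blocks

P ≁ Q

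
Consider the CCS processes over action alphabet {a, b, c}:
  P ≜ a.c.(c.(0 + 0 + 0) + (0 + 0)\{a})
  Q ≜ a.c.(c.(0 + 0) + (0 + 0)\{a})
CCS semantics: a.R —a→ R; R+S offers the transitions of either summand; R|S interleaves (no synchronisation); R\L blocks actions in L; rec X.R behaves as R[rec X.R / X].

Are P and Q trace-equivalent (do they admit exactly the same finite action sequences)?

YES

LTS(P): 4 reachable states
  m0 = a.c.(c.(0 + 0 + 0) + (0 + 0)\{a}) ⊢ =a=> m1
  m1 = c.(c.(0 + 0 + 0) + (0 + 0)\{a}) ⊢ =c=> m2
  m2 = c.(0 + 0 + 0) + (0 + 0)\{a} ⊢ =c=> m3
  m3 = 0 + 0 + 0 ⊢ deadlocked
LTS(Q): 4 reachable states
  n0 = a.c.(c.(0 + 0) + (0 + 0)\{a}) ⊢ =a=> n1
  n1 = c.(c.(0 + 0) + (0 + 0)\{a}) ⊢ =c=> n2
  n2 = c.(0 + 0) + (0 + 0)\{a} ⊢ =c=> n3
  n3 = 0 + 0 ⊢ deadlocked
Partition-refinement fixed point:
  B0 = {m0, n0}
  B1 = {m1, n1}
  B2 = {m2, n2}
  B3 = {m3, n3}
m0 ∈ B0, n0 ∈ B0 → same block
Bisimilar ⇒ trace-equivalent.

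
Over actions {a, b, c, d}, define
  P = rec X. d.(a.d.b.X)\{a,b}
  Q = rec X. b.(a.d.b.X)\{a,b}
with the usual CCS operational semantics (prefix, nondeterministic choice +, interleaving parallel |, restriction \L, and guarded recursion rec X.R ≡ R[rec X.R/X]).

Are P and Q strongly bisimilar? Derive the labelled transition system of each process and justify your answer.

P ≁ Q

P's transition system — 2 states:
  s0 = rec X. d.(a.d.b.X)\{a,b} → —d→ s1
  s1 = (a.d.b.(rec X. d.(a.d.b.X)\{a,b}))\{a,b} → deadlocked
Q's transition system — 2 states:
  t0 = rec X. b.(a.d.b.X)\{a,b} → —b→ t1
  t1 = (a.d.b.(rec X. b.(a.d.b.X)\{a,b}))\{a,b} → deadlocked
Partition-refinement fixed point:
  B0 = {s0}
  B1 = {s1, t1}
  B2 = {t0}
s0 ∈ B0, t0 ∈ B2 → different blocks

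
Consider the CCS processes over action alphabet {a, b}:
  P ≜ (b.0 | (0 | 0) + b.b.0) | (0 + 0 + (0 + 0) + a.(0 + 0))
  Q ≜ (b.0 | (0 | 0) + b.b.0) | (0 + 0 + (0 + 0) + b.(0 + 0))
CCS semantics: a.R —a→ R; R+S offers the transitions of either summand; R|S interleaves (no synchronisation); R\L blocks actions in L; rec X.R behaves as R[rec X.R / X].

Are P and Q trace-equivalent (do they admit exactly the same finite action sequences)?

Reachable graph of P (8 states):
  u0 = (b.0 | (0 | 0) + b.b.0) | (0 + 0 + (0 + 0) + a.(0 + 0)) → --a--▸ u1, --b--▸ u2, --b--▸ u3
  u1 = (b.0 | (0 | 0) + b.b.0) | (0 + 0) → --b--▸ u4, --b--▸ u5
  u2 = 0 | (0 | 0) | (0 + 0 + (0 + 0) + a.(0 + 0)) → --a--▸ u4
  u3 = b.0 | (0 + 0 + (0 + 0) + a.(0 + 0)) → --a--▸ u5, --b--▸ u6
  u4 = 0 | (0 | 0) | (0 + 0) → ·
  u5 = b.0 | (0 + 0) → --b--▸ u7
  u6 = 0 | (0 + 0 + (0 + 0) + a.(0 + 0)) → --a--▸ u7
  u7 = 0 | (0 + 0) → ·
Reachable graph of Q (8 states):
  v0 = (b.0 | (0 | 0) + b.b.0) | (0 + 0 + (0 + 0) + b.(0 + 0)) → --b--▸ v1, --b--▸ v2, --b--▸ v3
  v1 = (b.0 | (0 | 0) + b.b.0) | (0 + 0) → --b--▸ v4, --b--▸ v5
  v2 = 0 | (0 | 0) | (0 + 0 + (0 + 0) + b.(0 + 0)) → --b--▸ v4
  v3 = b.0 | (0 + 0 + (0 + 0) + b.(0 + 0)) → --b--▸ v5, --b--▸ v6
  v4 = 0 | (0 | 0) | (0 + 0) → ·
  v5 = b.0 | (0 + 0) → --b--▸ v7
  v6 = 0 | (0 + 0 + (0 + 0) + b.(0 + 0)) → --b--▸ v7
  v7 = 0 | (0 + 0) → ·
Trace ⟨a⟩ through P, begin at {u0}:
  after a @ step 1: {u1}
  ✓ P
Trace ⟨a⟩ through Q, begin at {v0}:
  after a @ step 1: ∅ (Q stuck)

NO — witness ⟨a⟩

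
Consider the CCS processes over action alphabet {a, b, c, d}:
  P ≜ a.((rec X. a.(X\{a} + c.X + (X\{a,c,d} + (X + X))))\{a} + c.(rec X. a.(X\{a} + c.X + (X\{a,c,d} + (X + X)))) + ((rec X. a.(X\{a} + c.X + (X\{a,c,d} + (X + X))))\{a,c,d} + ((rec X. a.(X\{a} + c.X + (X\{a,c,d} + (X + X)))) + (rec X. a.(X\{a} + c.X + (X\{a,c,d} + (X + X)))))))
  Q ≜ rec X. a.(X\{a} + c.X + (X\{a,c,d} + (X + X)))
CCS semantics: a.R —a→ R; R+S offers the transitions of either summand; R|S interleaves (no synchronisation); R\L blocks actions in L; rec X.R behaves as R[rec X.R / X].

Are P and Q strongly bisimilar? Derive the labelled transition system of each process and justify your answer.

Reachable graph of P (3 states):
  p0 = a.((rec X. a.(X\{a} + c.X + (X\{a,c,d} + (X + X))))\{a} + c.(rec X. a.(X\{a} + c.X + (X\{a,c,d} + (X + X)))) + ((rec X. a.(X\{a} + c.X + (X\{a,c,d} + (X + X))))\{a,c,d} + ((rec X. a.(X\{a} + c.X + (X\{a,c,d} + (X + X)))) + (rec X. a.(X\{a} + c.X + (X\{a,c,d} + (X + X))))))) | --a--▸ p1
  p1 = (rec X. a.(X\{a} + c.X + (X\{a,c,d} + (X + X))))\{a} + c.(rec X. a.(X\{a} + c.X + (X\{a,c,d} + (X + X)))) + ((rec X. a.(X\{a} + c.X + (X\{a,c,d} + (X + X))))\{a,c,d} + ((rec X. a.(X\{a} + c.X + (X\{a,c,d} + (X + X)))) + (rec X. a.(X\{a} + c.X + (X\{a,c,d} + (X + X)))))) | --a--▸ p1, --c--▸ p2
  p2 = rec X. a.(X\{a} + c.X + (X\{a,c,d} + (X + X))) | --a--▸ p1
Reachable graph of Q (2 states):
  q0 = rec X. a.(X\{a} + c.X + (X\{a,c,d} + (X + X))) | --a--▸ q1
  q1 = (rec X. a.(X\{a} + c.X + (X\{a,c,d} + (X + X))))\{a} + c.(rec X. a.(X\{a} + c.X + (X\{a,c,d} + (X + X)))) + ((rec X. a.(X\{a} + c.X + (X\{a,c,d} + (X + X))))\{a,c,d} + ((rec X. a.(X\{a} + c.X + (X\{a,c,d} + (X + X)))) + (rec X. a.(X\{a} + c.X + (X\{a,c,d} + (X + X)))))) | --a--▸ q1, --c--▸ q0
Bisimilarity quotient blocks:
  B0 = {p0, p2, q0}
  B1 = {p1, q1}
p0 ∈ B0, q0 ∈ B0 → same block

P ~ Q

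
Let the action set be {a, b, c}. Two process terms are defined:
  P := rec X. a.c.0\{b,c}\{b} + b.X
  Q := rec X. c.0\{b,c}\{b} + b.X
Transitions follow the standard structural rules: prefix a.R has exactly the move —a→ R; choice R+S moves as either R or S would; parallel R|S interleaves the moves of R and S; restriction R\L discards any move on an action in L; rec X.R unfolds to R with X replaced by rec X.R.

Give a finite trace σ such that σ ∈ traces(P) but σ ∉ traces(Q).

a

Reachable graph of P (3 states):
  p0 = rec X. a.c.0\{b,c}\{b} + b.X :: -a-> p1, -b-> p0
  p1 = c.0\{b,c}\{b} :: -c-> p2
  p2 = 0\{b,c}\{b} :: ·
Reachable graph of Q (2 states):
  q0 = rec X. c.0\{b,c}\{b} + b.X :: -b-> q0, -c-> q1
  q1 = 0\{b,c}\{b} :: ·
Executing a from P (initial set {p0}):
  step 1 (a): {p1}
  ✓ P
Executing a from Q (initial set {q0}):
  step 1 (a): ∅  — Q cannot continue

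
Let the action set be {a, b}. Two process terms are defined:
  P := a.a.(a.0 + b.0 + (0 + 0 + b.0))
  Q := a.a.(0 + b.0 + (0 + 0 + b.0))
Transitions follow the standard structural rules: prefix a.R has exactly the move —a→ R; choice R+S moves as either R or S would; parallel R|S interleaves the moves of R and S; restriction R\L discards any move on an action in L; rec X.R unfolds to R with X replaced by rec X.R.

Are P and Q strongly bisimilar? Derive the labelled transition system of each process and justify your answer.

P's transition system — 4 states:
  u0 = a.a.(a.0 + b.0 + (0 + 0 + b.0)) :: --a--▸ u1
  u1 = a.(a.0 + b.0 + (0 + 0 + b.0)) :: --a--▸ u2
  u2 = a.0 + b.0 + (0 + 0 + b.0) :: --a--▸ u3, --b--▸ u3
  u3 = 0 :: ·
Q's transition system — 4 states:
  v0 = a.a.(0 + b.0 + (0 + 0 + b.0)) :: --a--▸ v1
  v1 = a.(0 + b.0 + (0 + 0 + b.0)) :: --a--▸ v2
  v2 = 0 + b.0 + (0 + 0 + b.0) :: --b--▸ v3
  v3 = 0 :: ·
Partition-refinement fixed point:
  B0 = {u0}
  B1 = {u1}
  B2 = {u2}
  B3 = {u3, v3}
  B4 = {v0}
  B5 = {v1}
  B6 = {v2}
u0 ∈ B0, v0 ∈ B4 → different blocks

NO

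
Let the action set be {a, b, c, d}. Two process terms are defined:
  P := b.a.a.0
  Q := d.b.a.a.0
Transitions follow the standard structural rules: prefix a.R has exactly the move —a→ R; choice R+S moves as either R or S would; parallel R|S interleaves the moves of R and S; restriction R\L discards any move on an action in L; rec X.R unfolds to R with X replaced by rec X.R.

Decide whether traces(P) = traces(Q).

P's transition system — 4 states:
  m0 = b.a.a.0 → ··b··> m1
  m1 = a.a.0 → ··a··> m2
  m2 = a.0 → ··a··> m3
  m3 = 0 → ∅
Q's transition system — 5 states:
  n0 = d.b.a.a.0 → ··d··> n1
  n1 = b.a.a.0 → ··b··> n2
  n2 = a.a.0 → ··a··> n3
  n3 = a.0 → ··a··> n4
  n4 = 0 → ∅
Executing b from P (initial set {m0}):
  [1] b ⇒ {m1}
  ✓ P
Executing b from Q (initial set {n0}):
  [1] b ⇒ ∅  — Q cannot continue

traces(P) ≠ traces(Q) — witness ⟨b⟩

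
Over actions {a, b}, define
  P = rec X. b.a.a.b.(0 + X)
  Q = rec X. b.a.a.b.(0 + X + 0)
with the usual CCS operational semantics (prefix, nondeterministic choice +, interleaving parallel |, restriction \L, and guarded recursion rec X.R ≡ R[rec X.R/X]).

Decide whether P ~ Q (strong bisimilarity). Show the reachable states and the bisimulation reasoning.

YES

Reachable graph of P (5 states):
  s0 = rec X. b.a.a.b.(0 + X) :: =b=> s1
  s1 = a.a.b.(0 + (rec X. b.a.a.b.(0 + X))) :: =a=> s2
  s2 = a.b.(0 + (rec X. b.a.a.b.(0 + X))) :: =a=> s3
  s3 = b.(0 + (rec X. b.a.a.b.(0 + X))) :: =b=> s4
  s4 = 0 + (rec X. b.a.a.b.(0 + X)) :: =b=> s1
Reachable graph of Q (5 states):
  t0 = rec X. b.a.a.b.(0 + X + 0) :: =b=> t1
  t1 = a.a.b.(0 + (rec X. b.a.a.b.(0 + X + 0)) + 0) :: =a=> t2
  t2 = a.b.(0 + (rec X. b.a.a.b.(0 + X + 0)) + 0) :: =a=> t3
  t3 = b.(0 + (rec X. b.a.a.b.(0 + X + 0)) + 0) :: =b=> t4
  t4 = 0 + (rec X. b.a.a.b.(0 + X + 0)) + 0 :: =b=> t1
Bisimilarity quotient blocks:
  B0 = {s0, s4, t0, t4}
  B1 = {s1, t1}
  B2 = {s2, t2}
  B3 = {s3, t3}
s0 ∈ B0, t0 ∈ B0 → same block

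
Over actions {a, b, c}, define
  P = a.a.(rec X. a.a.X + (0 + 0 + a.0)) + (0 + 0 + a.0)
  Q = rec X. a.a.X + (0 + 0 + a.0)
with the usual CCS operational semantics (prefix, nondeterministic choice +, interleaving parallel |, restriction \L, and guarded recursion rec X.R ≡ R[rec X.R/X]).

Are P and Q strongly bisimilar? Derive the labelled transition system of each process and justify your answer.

Reachable graph of P (4 states):
  u0 = a.a.(rec X. a.a.X + (0 + 0 + a.0)) + (0 + 0 + a.0) | —a→ u1, —a→ u2
  u1 = 0 | ∅
  u2 = a.(rec X. a.a.X + (0 + 0 + a.0)) | —a→ u3
  u3 = rec X. a.a.X + (0 + 0 + a.0) | —a→ u1, —a→ u2
Reachable graph of Q (3 states):
  v0 = rec X. a.a.X + (0 + 0 + a.0) | —a→ v1, —a→ v2
  v1 = 0 | ∅
  v2 = a.(rec X. a.a.X + (0 + 0 + a.0)) | —a→ v0
Bisimilarity quotient blocks:
  B0 = {u0, u3, v0}
  B1 = {u1, v1}
  B2 = {u2, v2}
u0 ∈ B0, v0 ∈ B0 → same block

P ~ Q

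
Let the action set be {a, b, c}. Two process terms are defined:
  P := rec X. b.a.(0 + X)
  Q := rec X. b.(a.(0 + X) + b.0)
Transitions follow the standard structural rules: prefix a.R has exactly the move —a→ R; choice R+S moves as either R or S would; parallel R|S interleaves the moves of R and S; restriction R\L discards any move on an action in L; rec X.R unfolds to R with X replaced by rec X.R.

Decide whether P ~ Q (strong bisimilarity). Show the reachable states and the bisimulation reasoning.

Reachable graph of P (3 states):
  s0 = rec X. b.a.(0 + X) ⊢ --b--▸ s1
  s1 = a.(0 + (rec X. b.a.(0 + X))) ⊢ --a--▸ s2
  s2 = 0 + (rec X. b.a.(0 + X)) ⊢ --b--▸ s1
Reachable graph of Q (4 states):
  t0 = rec X. b.(a.(0 + X) + b.0) ⊢ --b--▸ t1
  t1 = a.(0 + (rec X. b.(a.(0 + X) + b.0))) + b.0 ⊢ --a--▸ t2, --b--▸ t3
  t2 = 0 + (rec X. b.(a.(0 + X) + b.0)) ⊢ --b--▸ t1
  t3 = 0 ⊢ deadlocked
Coarsest stable partition (strong bisimilarity classes):
  B0 = {s0, s2}
  B1 = {s1}
  B2 = {t0, t2}
  B3 = {t1}
  B4 = {t3}
s0 ∈ B0, t0 ∈ B2 → different blocks

not bisimilar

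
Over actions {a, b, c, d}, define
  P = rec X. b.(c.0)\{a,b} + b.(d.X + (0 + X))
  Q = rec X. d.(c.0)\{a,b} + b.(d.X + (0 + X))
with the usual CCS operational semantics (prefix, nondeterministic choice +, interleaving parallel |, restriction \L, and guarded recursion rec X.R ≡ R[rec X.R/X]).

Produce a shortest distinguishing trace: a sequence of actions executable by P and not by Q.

bc

P's transition system — 4 states:
  s0 = rec X. b.(c.0)\{a,b} + b.(d.X + (0 + X)) | =b=> s1, =b=> s2
  s1 = (c.0)\{a,b} | =c=> s3
  s2 = d.(rec X. b.(c.0)\{a,b} + b.(d.X + (0 + X))) + (0 + (rec X. b.(c.0)\{a,b} + b.(d.X + (0 + X)))) | =b=> s1, =b=> s2, =d=> s0
  s3 = 0\{a,b} | (no moves)
Q's transition system — 4 states:
  t0 = rec X. d.(c.0)\{a,b} + b.(d.X + (0 + X)) | =b=> t1, =d=> t2
  t1 = d.(rec X. d.(c.0)\{a,b} + b.(d.X + (0 + X))) + (0 + (rec X. d.(c.0)\{a,b} + b.(d.X + (0 + X)))) | =b=> t1, =d=> t0, =d=> t2
  t2 = (c.0)\{a,b} | =c=> t3
  t3 = 0\{a,b} | (no moves)
Run σ = ⟨bc⟩ on P: start {s0}
  step 1 (b): {s1, s2}
  step 2 (c): {s3}
  P completes σ.
Run σ = ⟨bc⟩ on Q: start {t0}
  step 1 (b): {t1}
  step 2 (c): ∅  — Q cannot continue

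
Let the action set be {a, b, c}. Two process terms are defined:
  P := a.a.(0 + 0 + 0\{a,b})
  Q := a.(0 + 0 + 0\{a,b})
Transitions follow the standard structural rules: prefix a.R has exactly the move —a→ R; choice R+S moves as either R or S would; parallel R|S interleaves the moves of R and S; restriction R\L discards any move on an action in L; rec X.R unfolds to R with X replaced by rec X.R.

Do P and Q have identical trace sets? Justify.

NO — witness ⟨aa⟩

Reachable graph of P (3 states):
  p0 = a.a.(0 + 0 + 0\{a,b}) ⊢ ··a··> p1
  p1 = a.(0 + 0 + 0\{a,b}) ⊢ ··a··> p2
  p2 = 0 + 0 + 0\{a,b} ⊢ ·
Reachable graph of Q (2 states):
  q0 = a.(0 + 0 + 0\{a,b}) ⊢ ··a··> q1
  q1 = 0 + 0 + 0\{a,b} ⊢ ·
Trace ⟨aa⟩ through P, begin at {p0}:
  [1] a ⇒ {p1}
  [2] a ⇒ {p2}
  ✓ P
Trace ⟨aa⟩ through Q, begin at {q0}:
  [1] a ⇒ {q1}
  [2] a ⇒ ∅  — Q cannot continue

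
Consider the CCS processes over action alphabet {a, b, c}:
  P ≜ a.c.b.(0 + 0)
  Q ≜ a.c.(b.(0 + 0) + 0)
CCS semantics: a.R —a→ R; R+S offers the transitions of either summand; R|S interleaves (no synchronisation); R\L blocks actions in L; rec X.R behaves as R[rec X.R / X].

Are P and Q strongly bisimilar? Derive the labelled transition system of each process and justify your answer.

YES

LTS(P): 4 reachable states
  m0 = a.c.b.(0 + 0) | =a=> m1
  m1 = c.b.(0 + 0) | =c=> m2
  m2 = b.(0 + 0) | =b=> m3
  m3 = 0 + 0 | ∅
LTS(Q): 4 reachable states
  n0 = a.c.(b.(0 + 0) + 0) | =a=> n1
  n1 = c.(b.(0 + 0) + 0) | =c=> n2
  n2 = b.(0 + 0) + 0 | =b=> n3
  n3 = 0 + 0 | ∅
Coarsest stable partition (strong bisimilarity classes):
  B0 = {m0, n0}
  B1 = {m1, n1}
  B2 = {m2, n2}
  B3 = {m3, n3}
m0 ∈ B0, n0 ∈ B0 → same block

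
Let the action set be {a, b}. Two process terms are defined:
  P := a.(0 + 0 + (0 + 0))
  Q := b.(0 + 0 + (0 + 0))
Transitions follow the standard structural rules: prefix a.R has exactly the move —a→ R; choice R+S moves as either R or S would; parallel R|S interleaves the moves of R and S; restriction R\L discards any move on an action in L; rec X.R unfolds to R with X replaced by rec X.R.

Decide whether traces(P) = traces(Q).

P's transition system — 2 states:
  p0 = a.(0 + 0 + (0 + 0)) :: ··a··> p1
  p1 = 0 + 0 + (0 + 0) :: deadlocked
Q's transition system — 2 states:
  q0 = b.(0 + 0 + (0 + 0)) :: ··b··> q1
  q1 = 0 + 0 + (0 + 0) :: deadlocked
Run σ = ⟨a⟩ on P: start {p0}
  step 1 (a): {p1}
  — P admits the full trace.
Run σ = ⟨a⟩ on Q: start {q0}
  step 1 (a): ∅ (Q stuck)

traces(P) ≠ traces(Q) — witness ⟨a⟩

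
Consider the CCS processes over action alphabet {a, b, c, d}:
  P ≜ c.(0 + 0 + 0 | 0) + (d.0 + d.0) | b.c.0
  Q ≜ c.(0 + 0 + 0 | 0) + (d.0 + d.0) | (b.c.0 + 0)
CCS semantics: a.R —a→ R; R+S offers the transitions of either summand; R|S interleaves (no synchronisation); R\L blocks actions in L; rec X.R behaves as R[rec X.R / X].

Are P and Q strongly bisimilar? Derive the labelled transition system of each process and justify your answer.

P ~ Q

Reachable graph of P (7 states):
  u0 = c.(0 + 0 + 0 | 0) + (d.0 + d.0) | b.c.0 :: —b→ u1, —c→ u2, —d→ u3
  u1 = (d.0 + d.0) | c.0 :: —c→ u4, —d→ u5
  u2 = 0 + 0 + 0 | 0 :: ∅
  u3 = 0 | b.c.0 :: —b→ u5
  u4 = (d.0 + d.0) | 0 :: —d→ u6
  u5 = 0 | c.0 :: —c→ u6
  u6 = 0 | 0 :: ∅
Reachable graph of Q (7 states):
  v0 = c.(0 + 0 + 0 | 0) + (d.0 + d.0) | (b.c.0 + 0) :: —b→ v1, —c→ v2, —d→ v3
  v1 = (d.0 + d.0) | c.0 :: —c→ v4, —d→ v5
  v2 = 0 + 0 + 0 | 0 :: ∅
  v3 = 0 | (b.c.0 + 0) :: —b→ v5
  v4 = (d.0 + d.0) | 0 :: —d→ v6
  v5 = 0 | c.0 :: —c→ v6
  v6 = 0 | 0 :: ∅
Bisimilarity quotient blocks:
  B0 = {u0, v0}
  B1 = {u2, u6, v2, v6}
  B2 = {u1, v1}
  B3 = {u4, v4}
  B4 = {u5, v5}
  B5 = {u3, v3}
u0 ∈ B0, v0 ∈ B0 → same block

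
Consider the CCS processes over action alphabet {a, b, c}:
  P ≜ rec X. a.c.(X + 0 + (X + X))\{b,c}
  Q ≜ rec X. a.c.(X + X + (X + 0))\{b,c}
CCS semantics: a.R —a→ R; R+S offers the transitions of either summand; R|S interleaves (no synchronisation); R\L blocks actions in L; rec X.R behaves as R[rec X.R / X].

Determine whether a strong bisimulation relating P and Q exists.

YES

Reachable graph of P (4 states):
  u0 = rec X. a.c.(X + 0 + (X + X))\{b,c} has moves —a→ u1
  u1 = c.((rec X. a.c.(X + 0 + (X + X))\{b,c}) + 0 + ((rec X. a.c.(X + 0 + (X + X))\{b,c}) + (rec X. a.c.(X + 0 + (X + X))\{b,c})))\{b,c} has moves —c→ u2
  u2 = ((rec X. a.c.(X + 0 + (X + X))\{b,c}) + 0 + ((rec X. a.c.(X + 0 + (X + X))\{b,c}) + (rec X. a.c.(X + 0 + (X + X))\{b,c})))\{b,c} has moves —a→ u3
  u3 = (c.((rec X. a.c.(X + 0 + (X + X))\{b,c}) + 0 + ((rec X. a.c.(X + 0 + (X + X))\{b,c}) + (rec X. a.c.(X + 0 + (X + X))\{b,c})))\{b,c})\{b,c} has moves ∅
Reachable graph of Q (4 states):
  v0 = rec X. a.c.(X + X + (X + 0))\{b,c} has moves —a→ v1
  v1 = c.((rec X. a.c.(X + X + (X + 0))\{b,c}) + (rec X. a.c.(X + X + (X + 0))\{b,c}) + ((rec X. a.c.(X + X + (X + 0))\{b,c}) + 0))\{b,c} has moves —c→ v2
  v2 = ((rec X. a.c.(X + X + (X + 0))\{b,c}) + (rec X. a.c.(X + X + (X + 0))\{b,c}) + ((rec X. a.c.(X + X + (X + 0))\{b,c}) + 0))\{b,c} has moves —a→ v3
  v3 = (c.((rec X. a.c.(X + X + (X + 0))\{b,c}) + (rec X. a.c.(X + X + (X + 0))\{b,c}) + ((rec X. a.c.(X + X + (X + 0))\{b,c}) + 0))\{b,c})\{b,c} has moves ∅
Coarsest stable partition (strong bisimilarity classes):
  B0 = {u0, v0}
  B1 = {u1, v1}
  B2 = {u2, v2}
  B3 = {u3, v3}
u0 ∈ B0, v0 ∈ B0 → same block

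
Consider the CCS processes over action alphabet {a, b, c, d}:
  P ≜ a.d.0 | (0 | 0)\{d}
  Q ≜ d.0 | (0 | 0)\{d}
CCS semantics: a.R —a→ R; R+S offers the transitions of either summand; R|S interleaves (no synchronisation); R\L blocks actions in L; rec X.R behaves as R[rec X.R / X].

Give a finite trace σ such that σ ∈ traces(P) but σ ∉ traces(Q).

a

Reachable graph of P (3 states):
  u0 = a.d.0 | (0 | 0)\{d} → ··a··> u1
  u1 = d.0 | (0 | 0)\{d} → ··d··> u2
  u2 = 0 | (0 | 0)\{d} → ∅
Reachable graph of Q (2 states):
  v0 = d.0 | (0 | 0)\{d} → ··d··> v1
  v1 = 0 | (0 | 0)\{d} → ∅
Executing a from P (initial set {u0}):
  [1] a ⇒ {u1}
  ✓ P
Executing a from Q (initial set {v0}):
  [1] a ⇒ no successor for Q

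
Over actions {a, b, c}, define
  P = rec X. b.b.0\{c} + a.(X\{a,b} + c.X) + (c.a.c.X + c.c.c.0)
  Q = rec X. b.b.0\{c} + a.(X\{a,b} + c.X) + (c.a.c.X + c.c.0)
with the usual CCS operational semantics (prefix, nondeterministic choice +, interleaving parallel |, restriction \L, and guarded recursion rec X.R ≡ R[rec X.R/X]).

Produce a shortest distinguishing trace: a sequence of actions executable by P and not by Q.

Reachable graph of P (13 states):
  s0 = rec X. b.b.0\{c} + a.(X\{a,b} + c.X) + (c.a.c.X + c.c.c.0) → =a=> s1, =b=> s2, =c=> s3, =c=> s4
  s1 = (rec X. b.b.0\{c} + a.(X\{a,b} + c.X) + (c.a.c.X + c.c.c.0))\{a,b} + c.(rec X. b.b.0\{c} + a.(X\{a,b} + c.X) + (c.a.c.X + c.c.c.0)) → =c=> s0, =c=> s5, =c=> s6
  s2 = b.0\{c} → =b=> s7
  s3 = a.c.(rec X. b.b.0\{c} + a.(X\{a,b} + c.X) + (c.a.c.X + c.c.c.0)) → =a=> s8
  s4 = c.c.0 → =c=> s9
  s5 = (a.c.(rec X. b.b.0\{c} + a.(X\{a,b} + c.X) + (c.a.c.X + c.c.c.0)))\{a,b} → deadlocked
  s6 = (c.c.0)\{a,b} → =c=> s10
  s7 = 0\{c} → deadlocked
  s8 = c.(rec X. b.b.0\{c} + a.(X\{a,b} + c.X) + (c.a.c.X + c.c.c.0)) → =c=> s0
  s9 = c.0 → =c=> s11
  s10 = (c.0)\{a,b} → =c=> s12
  s11 = 0 → deadlocked
  s12 = 0\{a,b} → deadlocked
Reachable graph of Q (11 states):
  t0 = rec X. b.b.0\{c} + a.(X\{a,b} + c.X) + (c.a.c.X + c.c.0) → =a=> t1, =b=> t2, =c=> t3, =c=> t4
  t1 = (rec X. b.b.0\{c} + a.(X\{a,b} + c.X) + (c.a.c.X + c.c.0))\{a,b} + c.(rec X. b.b.0\{c} + a.(X\{a,b} + c.X) + (c.a.c.X + c.c.0)) → =c=> t0, =c=> t5, =c=> t6
  t2 = b.0\{c} → =b=> t7
  t3 = a.c.(rec X. b.b.0\{c} + a.(X\{a,b} + c.X) + (c.a.c.X + c.c.0)) → =a=> t8
  t4 = c.0 → =c=> t9
  t5 = (a.c.(rec X. b.b.0\{c} + a.(X\{a,b} + c.X) + (c.a.c.X + c.c.0)))\{a,b} → deadlocked
  t6 = (c.0)\{a,b} → =c=> t10
  t7 = 0\{c} → deadlocked
  t8 = c.(rec X. b.b.0\{c} + a.(X\{a,b} + c.X) + (c.a.c.X + c.c.0)) → =c=> t0
  t9 = 0 → deadlocked
  t10 = 0\{a,b} → deadlocked
Executing ccc from P (initial set {s0}):
  after c @ step 1: {s3, s4}
  after c @ step 2: {s9}
  after c @ step 3: {s11}
  ✓ P
Executing ccc from Q (initial set {t0}):
  after c @ step 1: {t3, t4}
  after c @ step 2: {t9}
  after c @ step 3: no successor for Q

ccc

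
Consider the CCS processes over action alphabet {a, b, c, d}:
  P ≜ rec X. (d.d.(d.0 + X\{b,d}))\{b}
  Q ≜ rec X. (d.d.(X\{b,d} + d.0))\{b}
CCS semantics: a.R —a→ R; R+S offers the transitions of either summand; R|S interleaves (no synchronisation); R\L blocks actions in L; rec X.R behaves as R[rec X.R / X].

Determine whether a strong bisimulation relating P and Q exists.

Reachable graph of P (4 states):
  u0 = rec X. (d.d.(d.0 + X\{b,d}))\{b} | --d--▸ u1
  u1 = (d.(d.0 + (rec X. (d.d.(d.0 + X\{b,d}))\{b})\{b,d}))\{b} | --d--▸ u2
  u2 = (d.0 + (rec X. (d.d.(d.0 + X\{b,d}))\{b})\{b,d})\{b} | --d--▸ u3
  u3 = 0\{b} | (no moves)
Reachable graph of Q (4 states):
  v0 = rec X. (d.d.(X\{b,d} + d.0))\{b} | --d--▸ v1
  v1 = (d.((rec X. (d.d.(X\{b,d} + d.0))\{b})\{b,d} + d.0))\{b} | --d--▸ v2
  v2 = ((rec X. (d.d.(X\{b,d} + d.0))\{b})\{b,d} + d.0)\{b} | --d--▸ v3
  v3 = 0\{b} | (no moves)
Partition-refinement fixed point:
  B0 = {u0, v0}
  B1 = {u1, v1}
  B2 = {u2, v2}
  B3 = {u3, v3}
u0 ∈ B0, v0 ∈ B0 → same block

bisimilar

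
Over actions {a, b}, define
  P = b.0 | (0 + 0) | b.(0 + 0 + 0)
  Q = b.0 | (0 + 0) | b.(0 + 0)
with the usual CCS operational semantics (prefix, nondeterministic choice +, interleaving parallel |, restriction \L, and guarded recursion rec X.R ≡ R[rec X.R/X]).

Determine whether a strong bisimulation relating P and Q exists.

LTS(P): 4 reachable states
  m0 = b.0 | (0 + 0) | b.(0 + 0 + 0) → =b=> m1, =b=> m2
  m1 = 0 | (0 + 0) | b.(0 + 0 + 0) → =b=> m3
  m2 = b.0 | (0 + 0) | (0 + 0 + 0) → =b=> m3
  m3 = 0 | (0 + 0) | (0 + 0 + 0) → stopped
LTS(Q): 4 reachable states
  n0 = b.0 | (0 + 0) | b.(0 + 0) → =b=> n1, =b=> n2
  n1 = 0 | (0 + 0) | b.(0 + 0) → =b=> n3
  n2 = b.0 | (0 + 0) | (0 + 0) → =b=> n3
  n3 = 0 | (0 + 0) | (0 + 0) → stopped
Coarsest stable partition (strong bisimilarity classes):
  B0 = {m0, n0}
  B1 = {m1, m2, n1, n2}
  B2 = {m3, n3}
m0 ∈ B0, n0 ∈ B0 → same block

P ~ Q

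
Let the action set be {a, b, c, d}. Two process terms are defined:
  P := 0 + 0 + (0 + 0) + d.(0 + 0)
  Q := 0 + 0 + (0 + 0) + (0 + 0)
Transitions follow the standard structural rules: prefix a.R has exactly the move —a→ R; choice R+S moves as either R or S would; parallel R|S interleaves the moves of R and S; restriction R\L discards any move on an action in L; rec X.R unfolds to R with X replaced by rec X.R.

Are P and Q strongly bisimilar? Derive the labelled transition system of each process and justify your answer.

P ≁ Q

LTS(P): 2 reachable states
  m0 = 0 + 0 + (0 + 0) + d.(0 + 0) | --d--▸ m1
  m1 = 0 + 0 | stopped
LTS(Q): 1 reachable states
  n0 = 0 + 0 + (0 + 0) + (0 + 0) | stopped
Bisimilarity quotient blocks:
  B0 = {m0}
  B1 = {m1, n0}
m0 ∈ B0, n0 ∈ B1 → different blocks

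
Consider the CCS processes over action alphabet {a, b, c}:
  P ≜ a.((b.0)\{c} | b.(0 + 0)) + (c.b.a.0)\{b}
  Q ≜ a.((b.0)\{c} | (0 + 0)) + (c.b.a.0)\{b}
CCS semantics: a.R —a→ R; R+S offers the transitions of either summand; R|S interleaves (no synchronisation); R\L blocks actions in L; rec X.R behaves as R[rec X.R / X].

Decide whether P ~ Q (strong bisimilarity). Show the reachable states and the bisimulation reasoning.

NO

P's transition system — 6 states:
  u0 = a.((b.0)\{c} | b.(0 + 0)) + (c.b.a.0)\{b} has moves -a-> u1, -c-> u2
  u1 = (b.0)\{c} | b.(0 + 0) has moves -b-> u3, -b-> u4
  u2 = (b.a.0)\{b} has moves (no moves)
  u3 = (b.0)\{c} | (0 + 0) has moves -b-> u5
  u4 = 0\{c} | b.(0 + 0) has moves -b-> u5
  u5 = 0\{c} | (0 + 0) has moves (no moves)
Q's transition system — 4 states:
  v0 = a.((b.0)\{c} | (0 + 0)) + (c.b.a.0)\{b} has moves -a-> v1, -c-> v2
  v1 = (b.0)\{c} | (0 + 0) has moves -b-> v3
  v2 = (b.a.0)\{b} has moves (no moves)
  v3 = 0\{c} | (0 + 0) has moves (no moves)
Partition-refinement fixed point:
  B0 = {u0}
  B1 = {u1}
  B2 = {u3, u4, v1}
  B3 = {u2, u5, v2, v3}
  B4 = {v0}
u0 ∈ B0, v0 ∈ B4 → different blocks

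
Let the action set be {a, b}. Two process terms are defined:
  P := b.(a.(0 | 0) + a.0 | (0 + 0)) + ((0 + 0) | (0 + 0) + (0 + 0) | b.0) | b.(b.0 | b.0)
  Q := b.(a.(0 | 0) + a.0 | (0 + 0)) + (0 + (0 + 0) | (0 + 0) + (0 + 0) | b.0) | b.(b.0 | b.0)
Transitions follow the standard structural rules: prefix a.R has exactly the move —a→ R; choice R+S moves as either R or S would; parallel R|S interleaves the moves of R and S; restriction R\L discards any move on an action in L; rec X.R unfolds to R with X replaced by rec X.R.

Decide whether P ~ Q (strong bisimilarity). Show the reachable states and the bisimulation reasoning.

YES

LTS(P): 13 reachable states
  p0 = b.(a.(0 | 0) + a.0 | (0 + 0)) + ((0 + 0) | (0 + 0) + (0 + 0) | b.0) | b.(b.0 | b.0) :: —b→ p1, —b→ p2, —b→ p3
  p1 = ((0 + 0) | (0 + 0) + (0 + 0) | b.0) | (b.0 | b.0) :: —b→ p4, —b→ p5, —b→ p6
  p2 = (0 + 0) | 0 | b.(b.0 | b.0) :: —b→ p6
  p3 = a.(0 | 0) + a.0 | (0 + 0) :: —a→ p7, —a→ p8
  p4 = ((0 + 0) | (0 + 0) + (0 + 0) | b.0) | (0 | b.0) :: —b→ p10, —b→ p9
  p5 = ((0 + 0) | (0 + 0) + (0 + 0) | b.0) | (b.0 | 0) :: —b→ p11, —b→ p9
  p6 = (0 + 0) | 0 | (b.0 | b.0) :: —b→ p10, —b→ p11
  p7 = 0 | (0 + 0) :: stopped
  p8 = 0 | 0 :: stopped
  p9 = ((0 + 0) | (0 + 0) + (0 + 0) | b.0) | (0 | 0) :: —b→ p12
  p10 = (0 + 0) | 0 | (0 | b.0) :: —b→ p12
  p11 = (0 + 0) | 0 | (b.0 | 0) :: —b→ p12
  p12 = (0 + 0) | 0 | (0 | 0) :: stopped
LTS(Q): 13 reachable states
  q0 = b.(a.(0 | 0) + a.0 | (0 + 0)) + (0 + (0 + 0) | (0 + 0) + (0 + 0) | b.0) | b.(b.0 | b.0) :: —b→ q1, —b→ q2, —b→ q3
  q1 = (0 + (0 + 0) | (0 + 0) + (0 + 0) | b.0) | (b.0 | b.0) :: —b→ q4, —b→ q5, —b→ q6
  q2 = (0 + 0) | 0 | b.(b.0 | b.0) :: —b→ q6
  q3 = a.(0 | 0) + a.0 | (0 + 0) :: —a→ q7, —a→ q8
  q4 = (0 + (0 + 0) | (0 + 0) + (0 + 0) | b.0) | (0 | b.0) :: —b→ q10, —b→ q9
  q5 = (0 + (0 + 0) | (0 + 0) + (0 + 0) | b.0) | (b.0 | 0) :: —b→ q11, —b→ q9
  q6 = (0 + 0) | 0 | (b.0 | b.0) :: —b→ q10, —b→ q11
  q7 = 0 | (0 + 0) :: stopped
  q8 = 0 | 0 :: stopped
  q9 = (0 + (0 + 0) | (0 + 0) + (0 + 0) | b.0) | (0 | 0) :: —b→ q12
  q10 = (0 + 0) | 0 | (0 | b.0) :: —b→ q12
  q11 = (0 + 0) | 0 | (b.0 | 0) :: —b→ q12
  q12 = (0 + 0) | 0 | (0 | 0) :: stopped
Coarsest stable partition (strong bisimilarity classes):
  B0 = {p0, q0}
  B1 = {p1, p2, q1, q2}
  B2 = {p4, p5, p6, q4, q5, q6}
  B3 = {p10, p11, p9, q10, q11, q9}
  B4 = {p12, p7, p8, q12, q7, q8}
  B5 = {p3, q3}
p0 ∈ B0, q0 ∈ B0 → same block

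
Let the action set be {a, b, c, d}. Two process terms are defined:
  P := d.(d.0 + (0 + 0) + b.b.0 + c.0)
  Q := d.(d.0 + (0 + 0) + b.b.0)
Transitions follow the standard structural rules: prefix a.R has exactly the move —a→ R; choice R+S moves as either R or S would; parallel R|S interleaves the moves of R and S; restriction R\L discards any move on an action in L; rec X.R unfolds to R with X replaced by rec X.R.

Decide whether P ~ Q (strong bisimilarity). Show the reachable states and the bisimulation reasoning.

P ≁ Q

Reachable graph of P (4 states):
  p0 = d.(d.0 + (0 + 0) + b.b.0 + c.0) ⊢ --d--▸ p1
  p1 = d.0 + (0 + 0) + b.b.0 + c.0 ⊢ --b--▸ p2, --c--▸ p3, --d--▸ p3
  p2 = b.0 ⊢ --b--▸ p3
  p3 = 0 ⊢ ∅
Reachable graph of Q (4 states):
  q0 = d.(d.0 + (0 + 0) + b.b.0) ⊢ --d--▸ q1
  q1 = d.0 + (0 + 0) + b.b.0 ⊢ --b--▸ q2, --d--▸ q3
  q2 = b.0 ⊢ --b--▸ q3
  q3 = 0 ⊢ ∅
Coarsest stable partition (strong bisimilarity classes):
  B0 = {p0}
  B1 = {p1}
  B2 = {p3, q3}
  B3 = {p2, q2}
  B4 = {q0}
  B5 = {q1}
p0 ∈ B0, q0 ∈ B4 → different blocks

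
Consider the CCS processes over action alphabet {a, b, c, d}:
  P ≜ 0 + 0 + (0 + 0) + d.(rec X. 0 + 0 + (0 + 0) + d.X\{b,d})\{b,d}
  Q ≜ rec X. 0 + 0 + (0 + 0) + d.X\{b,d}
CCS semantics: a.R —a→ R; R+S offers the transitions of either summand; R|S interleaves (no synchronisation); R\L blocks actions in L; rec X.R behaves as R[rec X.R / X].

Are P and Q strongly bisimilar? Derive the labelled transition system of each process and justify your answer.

LTS(P): 2 reachable states
  p0 = 0 + 0 + (0 + 0) + d.(rec X. 0 + 0 + (0 + 0) + d.X\{b,d})\{b,d} | -d-> p1
  p1 = (rec X. 0 + 0 + (0 + 0) + d.X\{b,d})\{b,d} | ·
LTS(Q): 2 reachable states
  q0 = rec X. 0 + 0 + (0 + 0) + d.X\{b,d} | -d-> q1
  q1 = (rec X. 0 + 0 + (0 + 0) + d.X\{b,d})\{b,d} | ·
Bisimilarity quotient blocks:
  B0 = {p0, q0}
  B1 = {p1, q1}
p0 ∈ B0, q0 ∈ B0 → same block

YES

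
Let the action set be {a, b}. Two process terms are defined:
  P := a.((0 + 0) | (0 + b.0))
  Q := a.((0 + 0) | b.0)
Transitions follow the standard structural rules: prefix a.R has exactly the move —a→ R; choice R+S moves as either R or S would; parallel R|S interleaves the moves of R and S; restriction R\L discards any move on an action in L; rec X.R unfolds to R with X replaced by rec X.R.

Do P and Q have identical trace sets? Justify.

P's transition system — 3 states:
  s0 = a.((0 + 0) | (0 + b.0)) → —a→ s1
  s1 = (0 + 0) | (0 + b.0) → —b→ s2
  s2 = (0 + 0) | 0 → stopped
Q's transition system — 3 states:
  t0 = a.((0 + 0) | b.0) → —a→ t1
  t1 = (0 + 0) | b.0 → —b→ t2
  t2 = (0 + 0) | 0 → stopped
Partition-refinement fixed point:
  B0 = {s0, t0}
  B1 = {s1, t1}
  B2 = {s2, t2}
s0 ∈ B0, t0 ∈ B0 → same block
Bisimilar ⇒ trace-equivalent.

traces(P) = traces(Q)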